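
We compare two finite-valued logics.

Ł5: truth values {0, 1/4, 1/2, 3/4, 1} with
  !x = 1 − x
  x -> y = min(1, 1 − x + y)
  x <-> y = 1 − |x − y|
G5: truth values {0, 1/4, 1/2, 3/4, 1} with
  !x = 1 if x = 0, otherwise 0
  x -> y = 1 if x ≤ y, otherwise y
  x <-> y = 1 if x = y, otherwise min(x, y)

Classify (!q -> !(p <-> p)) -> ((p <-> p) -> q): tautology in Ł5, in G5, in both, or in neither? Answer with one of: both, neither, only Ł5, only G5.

In Ł5: every assignment gives 1 — tautology.
In G5: at p = 0, q = 1/4 the value is 1/4 — not a tautology.

only Ł5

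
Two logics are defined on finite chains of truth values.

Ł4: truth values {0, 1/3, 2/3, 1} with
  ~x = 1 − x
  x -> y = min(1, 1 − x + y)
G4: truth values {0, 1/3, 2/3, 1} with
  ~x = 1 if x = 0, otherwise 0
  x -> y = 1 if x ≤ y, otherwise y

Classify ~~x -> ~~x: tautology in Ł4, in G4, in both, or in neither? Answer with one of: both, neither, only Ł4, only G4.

In Ł4: every assignment gives 1 — tautology.
In G4: every assignment gives 1 — tautology.

both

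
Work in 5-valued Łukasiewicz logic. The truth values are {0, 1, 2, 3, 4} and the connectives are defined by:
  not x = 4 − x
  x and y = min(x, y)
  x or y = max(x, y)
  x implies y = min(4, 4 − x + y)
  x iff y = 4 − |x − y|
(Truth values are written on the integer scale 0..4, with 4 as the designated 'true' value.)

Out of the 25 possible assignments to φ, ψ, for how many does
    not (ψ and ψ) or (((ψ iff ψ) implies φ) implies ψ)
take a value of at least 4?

value 4: 19 assignments (counts)
value 3: 5 assignments
value 2: 1 assignment
So 19 of the 25 assignments meet the threshold.

19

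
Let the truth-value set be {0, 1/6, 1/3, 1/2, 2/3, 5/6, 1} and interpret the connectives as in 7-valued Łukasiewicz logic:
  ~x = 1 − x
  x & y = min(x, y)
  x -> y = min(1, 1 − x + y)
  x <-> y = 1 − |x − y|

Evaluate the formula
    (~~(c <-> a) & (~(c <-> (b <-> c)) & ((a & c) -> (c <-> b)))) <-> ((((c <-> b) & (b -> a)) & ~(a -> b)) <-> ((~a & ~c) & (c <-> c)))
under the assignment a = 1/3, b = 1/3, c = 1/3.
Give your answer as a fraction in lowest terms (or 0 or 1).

c <-> a = 1/3 <-> 1/3 = 1
~(c <-> a) = ~1 = 0
~~(c <-> a) = ~0 = 1
b <-> c = 1/3 <-> 1/3 = 1
c <-> (b <-> c) = 1/3 <-> 1 = 1/3
~(c <-> (b <-> c)) = ~1/3 = 2/3
a & c = 1/3 & 1/3 = 1/3
c <-> b = 1/3 <-> 1/3 = 1
(a & c) -> (c <-> b) = 1/3 -> 1 = 1
~(c <-> (b <-> c)) & ((a & c) -> (c <-> b)) = 2/3 & 1 = 2/3
~~(c <-> a) & (~(c <-> (b <-> c)) & ((a & c) -> (c <-> b))) = 1 & 2/3 = 2/3
c <-> b = 1/3 <-> 1/3 = 1
b -> a = 1/3 -> 1/3 = 1
(c <-> b) & (b -> a) = 1 & 1 = 1
a -> b = 1/3 -> 1/3 = 1
~(a -> b) = ~1 = 0
((c <-> b) & (b -> a)) & ~(a -> b) = 1 & 0 = 0
~a = ~1/3 = 2/3
~c = ~1/3 = 2/3
~a & ~c = 2/3 & 2/3 = 2/3
c <-> c = 1/3 <-> 1/3 = 1
(~a & ~c) & (c <-> c) = 2/3 & 1 = 2/3
(((c <-> b) & (b -> a)) & ~(a -> b)) <-> ((~a & ~c) & (c <-> c)) = 0 <-> 2/3 = 1/3
(~~(c <-> a) & (~(c <-> (b <-> c)) & ((a & c) -> (c <-> b)))) <-> ((((c <-> b) & (b -> a)) & ~(a -> b)) <-> ((~a & ~c) & (c <-> c))) = 2/3 <-> 1/3 = 2/3

2/3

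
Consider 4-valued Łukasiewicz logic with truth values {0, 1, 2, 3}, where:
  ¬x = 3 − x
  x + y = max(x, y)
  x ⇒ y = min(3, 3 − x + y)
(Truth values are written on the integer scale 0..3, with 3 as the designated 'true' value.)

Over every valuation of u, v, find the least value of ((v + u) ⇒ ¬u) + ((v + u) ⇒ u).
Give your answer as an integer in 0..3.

2

Take u = 1, v = 3:
v + u = 3 + 1 = 3
¬u = ¬1 = 2
(v + u) ⇒ ¬u = 3 ⇒ 2 = 2
v + u = 3 + 1 = 3
(v + u) ⇒ u = 3 ⇒ 1 = 1
((v + u) ⇒ ¬u) + ((v + u) ⇒ u) = 2 + 1 = 2
No assignment yields a value below 2, so this is the minimum.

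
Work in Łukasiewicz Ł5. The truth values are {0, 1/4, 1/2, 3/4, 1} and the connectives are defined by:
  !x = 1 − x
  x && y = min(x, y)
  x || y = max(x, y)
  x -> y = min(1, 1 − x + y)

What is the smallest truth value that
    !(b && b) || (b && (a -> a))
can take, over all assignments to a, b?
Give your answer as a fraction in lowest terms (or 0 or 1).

1/2

Take a = 0, b = 1/2:
b && b = 1/2 && 1/2 = 1/2
!(b && b) = !1/2 = 1/2
a -> a = 0 -> 0 = 1
b && (a -> a) = 1/2 && 1 = 1/2
!(b && b) || (b && (a -> a)) = 1/2 || 1/2 = 1/2
No assignment yields a value below 1/2, so this is the minimum.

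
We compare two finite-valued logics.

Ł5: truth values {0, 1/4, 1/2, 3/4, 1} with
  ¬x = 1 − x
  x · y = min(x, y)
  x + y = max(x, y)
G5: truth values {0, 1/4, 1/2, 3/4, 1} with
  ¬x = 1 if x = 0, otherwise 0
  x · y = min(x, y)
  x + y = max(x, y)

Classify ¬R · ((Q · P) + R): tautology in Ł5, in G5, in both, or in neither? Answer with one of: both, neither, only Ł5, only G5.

neither

In Ł5: at P = 0, Q = 0, R = 0 the value is 0 — not a tautology.
In G5: at P = 0, Q = 0, R = 0 the value is 0 — not a tautology.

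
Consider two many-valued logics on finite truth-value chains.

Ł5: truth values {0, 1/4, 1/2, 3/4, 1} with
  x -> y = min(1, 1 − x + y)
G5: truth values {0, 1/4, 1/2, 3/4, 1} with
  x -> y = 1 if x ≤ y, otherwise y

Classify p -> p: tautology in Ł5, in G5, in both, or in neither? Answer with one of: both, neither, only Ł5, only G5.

both

In Ł5: every assignment gives 1 — tautology.
In G5: every assignment gives 1 — tautology.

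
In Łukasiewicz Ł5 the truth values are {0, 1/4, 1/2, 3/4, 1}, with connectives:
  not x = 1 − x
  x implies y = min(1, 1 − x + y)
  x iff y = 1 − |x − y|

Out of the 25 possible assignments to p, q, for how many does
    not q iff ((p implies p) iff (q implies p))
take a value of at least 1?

9

value 1: 9 assignments (counts)
value 3/4: 7 assignments
value 1/2: 5 assignments
value 1/4: 3 assignments
value 0: 1 assignment
So 9 of the 25 assignments meet the threshold.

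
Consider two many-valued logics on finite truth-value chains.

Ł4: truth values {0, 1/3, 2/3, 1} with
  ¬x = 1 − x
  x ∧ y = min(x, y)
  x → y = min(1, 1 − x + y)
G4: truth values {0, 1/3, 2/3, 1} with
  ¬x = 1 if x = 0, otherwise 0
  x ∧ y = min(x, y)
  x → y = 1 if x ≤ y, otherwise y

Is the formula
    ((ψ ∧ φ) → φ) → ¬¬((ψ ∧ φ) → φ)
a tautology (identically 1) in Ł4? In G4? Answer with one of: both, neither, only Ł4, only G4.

In Ł4: every assignment gives 1 — tautology.
In G4: every assignment gives 1 — tautology.

both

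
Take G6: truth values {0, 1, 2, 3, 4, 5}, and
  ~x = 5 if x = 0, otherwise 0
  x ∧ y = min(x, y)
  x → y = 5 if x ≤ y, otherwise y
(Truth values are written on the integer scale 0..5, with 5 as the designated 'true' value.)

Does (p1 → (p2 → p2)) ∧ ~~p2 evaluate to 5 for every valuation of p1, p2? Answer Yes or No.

No

Counterexample: take p1 = 0, p2 = 0.
p2 → p2 = 0 → 0 = 5
p1 → (p2 → p2) = 0 → 5 = 5
~p2 = ~0 = 5
~~p2 = ~5 = 0
(p1 → (p2 → p2)) ∧ ~~p2 = 5 ∧ 0 = 0
This gives 0 ≠ 5.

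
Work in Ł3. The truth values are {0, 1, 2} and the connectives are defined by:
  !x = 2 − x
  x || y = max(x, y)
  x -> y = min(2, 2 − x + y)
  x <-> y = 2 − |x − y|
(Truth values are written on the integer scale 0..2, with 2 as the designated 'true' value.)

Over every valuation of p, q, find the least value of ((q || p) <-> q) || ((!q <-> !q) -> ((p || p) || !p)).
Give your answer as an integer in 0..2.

1

Take p = 1, q = 0:
q || p = 0 || 1 = 1
(q || p) <-> q = 1 <-> 0 = 1
!q = !0 = 2
!q = !0 = 2
!q <-> !q = 2 <-> 2 = 2
p || p = 1 || 1 = 1
!p = !1 = 1
(p || p) || !p = 1 || 1 = 1
(!q <-> !q) -> ((p || p) || !p) = 2 -> 1 = 1
((q || p) <-> q) || ((!q <-> !q) -> ((p || p) || !p)) = 1 || 1 = 1
No assignment yields a value below 1, so this is the minimum.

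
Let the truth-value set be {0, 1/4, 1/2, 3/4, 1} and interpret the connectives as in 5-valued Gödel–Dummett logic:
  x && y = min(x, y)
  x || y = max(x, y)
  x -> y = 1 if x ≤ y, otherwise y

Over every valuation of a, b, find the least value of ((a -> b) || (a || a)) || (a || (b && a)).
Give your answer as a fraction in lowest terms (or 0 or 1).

Take a = 1/4, b = 0:
a -> b = 1/4 -> 0 = 0
a || a = 1/4 || 1/4 = 1/4
(a -> b) || (a || a) = 0 || 1/4 = 1/4
b && a = 0 && 1/4 = 0
a || (b && a) = 1/4 || 0 = 1/4
((a -> b) || (a || a)) || (a || (b && a)) = 1/4 || 1/4 = 1/4
No assignment yields a value below 1/4, so this is the minimum.

1/4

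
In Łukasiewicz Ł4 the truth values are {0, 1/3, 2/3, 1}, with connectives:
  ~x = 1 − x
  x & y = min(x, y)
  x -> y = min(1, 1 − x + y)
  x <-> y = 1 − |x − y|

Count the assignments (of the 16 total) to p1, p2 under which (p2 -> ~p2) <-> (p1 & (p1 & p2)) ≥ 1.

3

p1 = 0, p2 = 0 ↦ 0  <
p1 = 0, p2 = 1/3 ↦ 0  <
p1 = 0, p2 = 2/3 ↦ 1/3  <
p1 = 0, p2 = 1 ↦ 1  ≥
p1 = 1/3, p2 = 0 ↦ 0  <
p1 = 1/3, p2 = 1/3 ↦ 1/3  <
p1 = 1/3, p2 = 2/3 ↦ 2/3  <
p1 = 1/3, p2 = 1 ↦ 2/3  <
p1 = 2/3, p2 = 0 ↦ 0  <
p1 = 2/3, p2 = 1/3 ↦ 1/3  <
p1 = 2/3, p2 = 2/3 ↦ 1  ≥
p1 = 2/3, p2 = 1 ↦ 1/3  <
p1 = 1, p2 = 0 ↦ 0  <
p1 = 1, p2 = 1/3 ↦ 1/3  <
p1 = 1, p2 = 2/3 ↦ 1  ≥
p1 = 1, p2 = 1 ↦ 0  <
So 3 of the 16 assignments meet the threshold.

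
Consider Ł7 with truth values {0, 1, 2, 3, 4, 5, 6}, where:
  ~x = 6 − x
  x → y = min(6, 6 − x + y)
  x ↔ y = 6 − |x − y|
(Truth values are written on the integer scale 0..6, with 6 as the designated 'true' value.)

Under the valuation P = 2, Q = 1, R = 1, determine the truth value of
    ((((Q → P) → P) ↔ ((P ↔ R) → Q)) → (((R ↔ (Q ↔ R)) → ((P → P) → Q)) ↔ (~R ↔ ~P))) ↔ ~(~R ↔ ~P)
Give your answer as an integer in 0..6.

2

Q → P = 1 → 2 = 6
(Q → P) → P = 6 → 2 = 2
P ↔ R = 2 ↔ 1 = 5
(P ↔ R) → Q = 5 → 1 = 2
((Q → P) → P) ↔ ((P ↔ R) → Q) = 2 ↔ 2 = 6
Q ↔ R = 1 ↔ 1 = 6
R ↔ (Q ↔ R) = 1 ↔ 6 = 1
P → P = 2 → 2 = 6
(P → P) → Q = 6 → 1 = 1
(R ↔ (Q ↔ R)) → ((P → P) → Q) = 1 → 1 = 6
~R = ~1 = 5
~P = ~2 = 4
~R ↔ ~P = 5 ↔ 4 = 5
((R ↔ (Q ↔ R)) → ((P → P) → Q)) ↔ (~R ↔ ~P) = 6 ↔ 5 = 5
(((Q → P) → P) ↔ ((P ↔ R) → Q)) → (((R ↔ (Q ↔ R)) → ((P → P) → Q)) ↔ (~R ↔ ~P)) = 6 → 5 = 5
~R = ~1 = 5
~P = ~2 = 4
~R ↔ ~P = 5 ↔ 4 = 5
~(~R ↔ ~P) = ~5 = 1
((((Q → P) → P) ↔ ((P ↔ R) → Q)) → (((R ↔ (Q ↔ R)) → ((P → P) → Q)) ↔ (~R ↔ ~P))) ↔ ~(~R ↔ ~P) = 5 ↔ 1 = 2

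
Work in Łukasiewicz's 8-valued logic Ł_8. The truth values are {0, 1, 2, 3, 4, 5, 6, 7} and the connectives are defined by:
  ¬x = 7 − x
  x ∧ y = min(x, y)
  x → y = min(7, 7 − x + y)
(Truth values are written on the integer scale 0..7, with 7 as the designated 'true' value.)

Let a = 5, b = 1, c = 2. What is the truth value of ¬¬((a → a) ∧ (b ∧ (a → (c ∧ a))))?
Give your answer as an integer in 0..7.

a → a = 5 → 5 = 7
c ∧ a = 2 ∧ 5 = 2
a → (c ∧ a) = 5 → 2 = 4
b ∧ (a → (c ∧ a)) = 1 ∧ 4 = 1
(a → a) ∧ (b ∧ (a → (c ∧ a))) = 7 ∧ 1 = 1
¬((a → a) ∧ (b ∧ (a → (c ∧ a)))) = ¬1 = 6
¬¬((a → a) ∧ (b ∧ (a → (c ∧ a)))) = ¬6 = 1

1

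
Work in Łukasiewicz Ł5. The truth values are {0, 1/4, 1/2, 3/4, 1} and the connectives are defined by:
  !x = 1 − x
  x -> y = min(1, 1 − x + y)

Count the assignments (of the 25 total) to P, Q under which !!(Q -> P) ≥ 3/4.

19

value 1: 15 assignments (counts)
value 3/4: 4 assignments (counts)
value 1/2: 3 assignments
value 1/4: 2 assignments
value 0: 1 assignment
So 19 of the 25 assignments meet the threshold.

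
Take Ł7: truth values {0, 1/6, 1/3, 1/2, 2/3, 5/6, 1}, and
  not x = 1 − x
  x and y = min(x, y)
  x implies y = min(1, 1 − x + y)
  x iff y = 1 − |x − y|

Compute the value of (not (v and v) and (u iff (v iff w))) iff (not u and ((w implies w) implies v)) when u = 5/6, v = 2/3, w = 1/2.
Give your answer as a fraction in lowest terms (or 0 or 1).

5/6

v and v = 2/3 and 2/3 = 2/3
not (v and v) = not 2/3 = 1/3
v iff w = 2/3 iff 1/2 = 5/6
u iff (v iff w) = 5/6 iff 5/6 = 1
not (v and v) and (u iff (v iff w)) = 1/3 and 1 = 1/3
not u = not 5/6 = 1/6
w implies w = 1/2 implies 1/2 = 1
(w implies w) implies v = 1 implies 2/3 = 2/3
not u and ((w implies w) implies v) = 1/6 and 2/3 = 1/6
(not (v and v) and (u iff (v iff w))) iff (not u and ((w implies w) implies v)) = 1/3 iff 1/6 = 5/6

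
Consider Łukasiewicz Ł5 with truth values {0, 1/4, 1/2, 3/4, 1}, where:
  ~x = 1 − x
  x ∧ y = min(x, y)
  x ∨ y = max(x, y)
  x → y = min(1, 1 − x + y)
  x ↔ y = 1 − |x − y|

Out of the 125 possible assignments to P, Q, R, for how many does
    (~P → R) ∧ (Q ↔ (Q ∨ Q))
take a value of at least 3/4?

value 1: 75 assignments (counts)
value 3/4: 20 assignments (counts)
value 1/2: 15 assignments
value 1/4: 10 assignments
value 0: 5 assignments
So 95 of the 125 assignments meet the threshold.

95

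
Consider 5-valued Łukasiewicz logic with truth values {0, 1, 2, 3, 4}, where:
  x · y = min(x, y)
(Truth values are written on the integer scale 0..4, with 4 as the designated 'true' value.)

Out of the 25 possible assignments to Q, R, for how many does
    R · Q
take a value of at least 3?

value 4: 1 assignment (counts)
value 3: 3 assignments (counts)
value 2: 5 assignments
value 1: 7 assignments
value 0: 9 assignments
So 4 of the 25 assignments meet the threshold.

4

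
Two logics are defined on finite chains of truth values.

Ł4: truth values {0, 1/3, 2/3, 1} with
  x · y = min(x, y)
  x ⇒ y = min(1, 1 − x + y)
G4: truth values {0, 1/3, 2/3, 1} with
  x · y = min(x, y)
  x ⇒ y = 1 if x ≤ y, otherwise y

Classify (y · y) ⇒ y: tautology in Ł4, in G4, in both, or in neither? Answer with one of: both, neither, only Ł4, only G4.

both

In Ł4: every assignment gives 1 — tautology.
In G4: every assignment gives 1 — tautology.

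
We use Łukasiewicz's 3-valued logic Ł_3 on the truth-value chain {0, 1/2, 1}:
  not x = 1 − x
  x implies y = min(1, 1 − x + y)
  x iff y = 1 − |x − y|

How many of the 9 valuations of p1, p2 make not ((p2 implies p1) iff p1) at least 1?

p1 = 0, p2 = 0 ↦ 1  ≥
p1 = 0, p2 = 1/2 ↦ 1/2  <
p1 = 0, p2 = 1 ↦ 0  <
p1 = 1/2, p2 = 0 ↦ 1/2  <
p1 = 1/2, p2 = 1/2 ↦ 1/2  <
p1 = 1/2, p2 = 1 ↦ 0  <
p1 = 1, p2 = 0 ↦ 0  <
p1 = 1, p2 = 1/2 ↦ 0  <
p1 = 1, p2 = 1 ↦ 0  <
So 1 of the 9 assignments meets the threshold.

1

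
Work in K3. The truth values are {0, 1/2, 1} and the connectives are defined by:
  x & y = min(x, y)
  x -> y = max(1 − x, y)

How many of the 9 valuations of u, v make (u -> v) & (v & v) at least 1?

3

u = 0, v = 0 ↦ 0  <
u = 0, v = 1/2 ↦ 1/2  <
u = 0, v = 1 ↦ 1  ≥
u = 1/2, v = 0 ↦ 0  <
u = 1/2, v = 1/2 ↦ 1/2  <
u = 1/2, v = 1 ↦ 1  ≥
u = 1, v = 0 ↦ 0  <
u = 1, v = 1/2 ↦ 1/2  <
u = 1, v = 1 ↦ 1  ≥
So 3 of the 9 assignments meet the threshold.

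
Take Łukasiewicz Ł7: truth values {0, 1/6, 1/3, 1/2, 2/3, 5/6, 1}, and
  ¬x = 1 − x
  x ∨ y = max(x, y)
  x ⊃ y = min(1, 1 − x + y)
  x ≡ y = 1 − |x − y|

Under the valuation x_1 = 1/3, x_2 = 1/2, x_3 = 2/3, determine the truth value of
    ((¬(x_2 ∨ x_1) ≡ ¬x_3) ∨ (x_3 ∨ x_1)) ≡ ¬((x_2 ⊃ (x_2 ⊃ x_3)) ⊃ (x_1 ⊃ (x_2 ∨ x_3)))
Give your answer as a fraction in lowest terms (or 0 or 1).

1/6

x_2 ∨ x_1 = 1/2 ∨ 1/3 = 1/2
¬(x_2 ∨ x_1) = ¬1/2 = 1/2
¬x_3 = ¬2/3 = 1/3
¬(x_2 ∨ x_1) ≡ ¬x_3 = 1/2 ≡ 1/3 = 5/6
x_3 ∨ x_1 = 2/3 ∨ 1/3 = 2/3
(¬(x_2 ∨ x_1) ≡ ¬x_3) ∨ (x_3 ∨ x_1) = 5/6 ∨ 2/3 = 5/6
x_2 ⊃ x_3 = 1/2 ⊃ 2/3 = 1
x_2 ⊃ (x_2 ⊃ x_3) = 1/2 ⊃ 1 = 1
x_2 ∨ x_3 = 1/2 ∨ 2/3 = 2/3
x_1 ⊃ (x_2 ∨ x_3) = 1/3 ⊃ 2/3 = 1
(x_2 ⊃ (x_2 ⊃ x_3)) ⊃ (x_1 ⊃ (x_2 ∨ x_3)) = 1 ⊃ 1 = 1
¬((x_2 ⊃ (x_2 ⊃ x_3)) ⊃ (x_1 ⊃ (x_2 ∨ x_3))) = ¬1 = 0
((¬(x_2 ∨ x_1) ≡ ¬x_3) ∨ (x_3 ∨ x_1)) ≡ ¬((x_2 ⊃ (x_2 ⊃ x_3)) ⊃ (x_1 ⊃ (x_2 ∨ x_3))) = 5/6 ≡ 0 = 1/6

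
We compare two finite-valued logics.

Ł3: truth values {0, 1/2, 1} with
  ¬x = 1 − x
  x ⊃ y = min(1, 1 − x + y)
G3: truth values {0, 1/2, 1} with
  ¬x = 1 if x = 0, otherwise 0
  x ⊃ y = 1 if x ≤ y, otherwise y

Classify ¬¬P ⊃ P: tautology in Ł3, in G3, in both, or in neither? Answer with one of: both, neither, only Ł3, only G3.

In Ł3: every assignment gives 1 — tautology.
In G3: at P = 1/2 the value is 1/2 — not a tautology.

only Ł3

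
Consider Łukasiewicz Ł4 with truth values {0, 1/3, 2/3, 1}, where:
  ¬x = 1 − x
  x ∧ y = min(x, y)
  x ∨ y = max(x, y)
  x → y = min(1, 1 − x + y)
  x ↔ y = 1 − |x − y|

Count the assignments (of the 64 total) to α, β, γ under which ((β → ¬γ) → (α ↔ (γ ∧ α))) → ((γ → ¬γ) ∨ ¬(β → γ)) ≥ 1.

34

value 1: 34 assignments (counts)
value 2/3: 14 assignments
value 0: 16 assignments
So 34 of the 64 assignments meet the threshold.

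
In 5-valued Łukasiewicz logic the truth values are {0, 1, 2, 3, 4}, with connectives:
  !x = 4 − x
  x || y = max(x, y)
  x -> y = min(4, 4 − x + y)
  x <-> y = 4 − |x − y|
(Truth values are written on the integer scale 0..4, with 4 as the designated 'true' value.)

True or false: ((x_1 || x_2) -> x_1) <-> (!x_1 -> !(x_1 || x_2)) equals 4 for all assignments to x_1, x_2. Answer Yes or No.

Yes

At x_1 = 2, x_2 = 3, for instance:
x_1 || x_2 = 2 || 3 = 3
(x_1 || x_2) -> x_1 = 3 -> 2 = 3
!x_1 = !2 = 2
!(x_1 || x_2) = !3 = 1
!x_1 -> !(x_1 || x_2) = 2 -> 1 = 3
((x_1 || x_2) -> x_1) <-> (!x_1 -> !(x_1 || x_2)) = 3 <-> 3 = 4
and checking the remaining 24 assignments likewise gives ≥ 4 in every case.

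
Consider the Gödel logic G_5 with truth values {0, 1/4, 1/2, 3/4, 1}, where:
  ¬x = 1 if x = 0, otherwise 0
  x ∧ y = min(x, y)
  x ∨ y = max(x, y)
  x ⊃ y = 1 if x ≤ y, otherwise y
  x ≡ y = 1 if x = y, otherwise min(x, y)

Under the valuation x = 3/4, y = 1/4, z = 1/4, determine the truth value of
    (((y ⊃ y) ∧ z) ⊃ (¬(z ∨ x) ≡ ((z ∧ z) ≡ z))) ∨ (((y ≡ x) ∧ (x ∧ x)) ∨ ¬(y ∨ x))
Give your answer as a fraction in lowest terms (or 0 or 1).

y ⊃ y = 1/4 ⊃ 1/4 = 1
(y ⊃ y) ∧ z = 1 ∧ 1/4 = 1/4
z ∨ x = 1/4 ∨ 3/4 = 3/4
¬(z ∨ x) = ¬3/4 = 0
z ∧ z = 1/4 ∧ 1/4 = 1/4
(z ∧ z) ≡ z = 1/4 ≡ 1/4 = 1
¬(z ∨ x) ≡ ((z ∧ z) ≡ z) = 0 ≡ 1 = 0
((y ⊃ y) ∧ z) ⊃ (¬(z ∨ x) ≡ ((z ∧ z) ≡ z)) = 1/4 ⊃ 0 = 0
y ≡ x = 1/4 ≡ 3/4 = 1/4
x ∧ x = 3/4 ∧ 3/4 = 3/4
(y ≡ x) ∧ (x ∧ x) = 1/4 ∧ 3/4 = 1/4
y ∨ x = 1/4 ∨ 3/4 = 3/4
¬(y ∨ x) = ¬3/4 = 0
((y ≡ x) ∧ (x ∧ x)) ∨ ¬(y ∨ x) = 1/4 ∨ 0 = 1/4
(((y ⊃ y) ∧ z) ⊃ (¬(z ∨ x) ≡ ((z ∧ z) ≡ z))) ∨ (((y ≡ x) ∧ (x ∧ x)) ∨ ¬(y ∨ x)) = 0 ∨ 1/4 = 1/4

1/4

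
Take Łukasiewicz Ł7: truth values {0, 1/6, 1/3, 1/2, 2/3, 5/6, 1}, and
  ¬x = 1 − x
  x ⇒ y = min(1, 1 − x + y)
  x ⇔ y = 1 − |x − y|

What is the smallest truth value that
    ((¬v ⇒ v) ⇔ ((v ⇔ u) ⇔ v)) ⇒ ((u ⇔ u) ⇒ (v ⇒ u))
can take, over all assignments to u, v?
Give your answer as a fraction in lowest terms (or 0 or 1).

Take u = 0, v = 1/2:
¬v = ¬1/2 = 1/2
¬v ⇒ v = 1/2 ⇒ 1/2 = 1
v ⇔ u = 1/2 ⇔ 0 = 1/2
(v ⇔ u) ⇔ v = 1/2 ⇔ 1/2 = 1
(¬v ⇒ v) ⇔ ((v ⇔ u) ⇔ v) = 1 ⇔ 1 = 1
u ⇔ u = 0 ⇔ 0 = 1
v ⇒ u = 1/2 ⇒ 0 = 1/2
(u ⇔ u) ⇒ (v ⇒ u) = 1 ⇒ 1/2 = 1/2
((¬v ⇒ v) ⇔ ((v ⇔ u) ⇔ v)) ⇒ ((u ⇔ u) ⇒ (v ⇒ u)) = 1 ⇒ 1/2 = 1/2
No assignment yields a value below 1/2, so this is the minimum.

1/2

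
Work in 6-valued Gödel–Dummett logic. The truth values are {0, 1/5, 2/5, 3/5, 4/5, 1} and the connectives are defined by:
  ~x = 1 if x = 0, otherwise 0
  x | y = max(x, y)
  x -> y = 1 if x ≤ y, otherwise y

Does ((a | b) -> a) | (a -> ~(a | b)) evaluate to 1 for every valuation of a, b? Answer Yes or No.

Counterexample: take a = 1/5, b = 2/5.
a | b = 1/5 | 2/5 = 2/5
(a | b) -> a = 2/5 -> 1/5 = 1/5
a | b = 1/5 | 2/5 = 2/5
~(a | b) = ~2/5 = 0
a -> ~(a | b) = 1/5 -> 0 = 0
((a | b) -> a) | (a -> ~(a | b)) = 1/5 | 0 = 1/5
This gives 1/5 ≠ 1.

No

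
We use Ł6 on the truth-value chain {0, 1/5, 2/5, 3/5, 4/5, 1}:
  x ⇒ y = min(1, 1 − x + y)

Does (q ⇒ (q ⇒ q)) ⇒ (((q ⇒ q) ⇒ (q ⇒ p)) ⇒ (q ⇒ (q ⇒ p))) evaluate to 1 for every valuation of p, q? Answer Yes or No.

Yes

At p = 3/5, q = 1, for instance:
q ⇒ q = 1 ⇒ 1 = 1
q ⇒ (q ⇒ q) = 1 ⇒ 1 = 1
q ⇒ p = 1 ⇒ 3/5 = 3/5
(q ⇒ q) ⇒ (q ⇒ p) = 1 ⇒ 3/5 = 3/5
q ⇒ (q ⇒ p) = 1 ⇒ 3/5 = 3/5
((q ⇒ q) ⇒ (q ⇒ p)) ⇒ (q ⇒ (q ⇒ p)) = 3/5 ⇒ 3/5 = 1
(q ⇒ (q ⇒ q)) ⇒ (((q ⇒ q) ⇒ (q ⇒ p)) ⇒ (q ⇒ (q ⇒ p))) = 1 ⇒ 1 = 1
and checking the remaining 35 assignments likewise gives ≥ 1 in every case.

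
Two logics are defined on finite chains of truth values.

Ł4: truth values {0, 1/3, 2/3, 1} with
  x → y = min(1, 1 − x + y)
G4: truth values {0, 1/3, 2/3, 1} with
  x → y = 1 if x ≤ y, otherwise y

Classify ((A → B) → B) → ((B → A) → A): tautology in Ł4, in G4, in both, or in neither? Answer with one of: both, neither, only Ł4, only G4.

In Ł4: every assignment gives 1 — tautology.
In G4: at A = 1/3, B = 0 the value is 1/3 — not a tautology.

only Ł4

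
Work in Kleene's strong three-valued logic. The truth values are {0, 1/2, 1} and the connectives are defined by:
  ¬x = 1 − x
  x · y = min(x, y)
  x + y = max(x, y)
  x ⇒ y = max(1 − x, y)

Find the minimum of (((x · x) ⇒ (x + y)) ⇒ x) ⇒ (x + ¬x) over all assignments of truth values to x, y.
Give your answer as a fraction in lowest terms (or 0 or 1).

Take x = 1/2, y = 0:
x · x = 1/2 · 1/2 = 1/2
x + y = 1/2 + 0 = 1/2
(x · x) ⇒ (x + y) = 1/2 ⇒ 1/2 = 1/2
((x · x) ⇒ (x + y)) ⇒ x = 1/2 ⇒ 1/2 = 1/2
¬x = ¬1/2 = 1/2
x + ¬x = 1/2 + 1/2 = 1/2
(((x · x) ⇒ (x + y)) ⇒ x) ⇒ (x + ¬x) = 1/2 ⇒ 1/2 = 1/2
No assignment yields a value below 1/2, so this is the minimum.

1/2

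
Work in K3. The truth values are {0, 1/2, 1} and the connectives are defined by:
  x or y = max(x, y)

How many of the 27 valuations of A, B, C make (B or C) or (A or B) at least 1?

value 1: 19 assignments (counts)
value 1/2: 7 assignments
value 0: 1 assignment
So 19 of the 27 assignments meet the threshold.

19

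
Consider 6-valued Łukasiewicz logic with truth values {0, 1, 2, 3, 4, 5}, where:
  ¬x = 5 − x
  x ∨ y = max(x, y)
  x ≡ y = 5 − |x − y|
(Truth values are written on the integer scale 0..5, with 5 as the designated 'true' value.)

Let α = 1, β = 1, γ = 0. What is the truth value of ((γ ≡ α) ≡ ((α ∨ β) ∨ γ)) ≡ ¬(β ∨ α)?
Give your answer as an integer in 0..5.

γ ≡ α = 0 ≡ 1 = 4
α ∨ β = 1 ∨ 1 = 1
(α ∨ β) ∨ γ = 1 ∨ 0 = 1
(γ ≡ α) ≡ ((α ∨ β) ∨ γ) = 4 ≡ 1 = 2
β ∨ α = 1 ∨ 1 = 1
¬(β ∨ α) = ¬1 = 4
((γ ≡ α) ≡ ((α ∨ β) ∨ γ)) ≡ ¬(β ∨ α) = 2 ≡ 4 = 3

3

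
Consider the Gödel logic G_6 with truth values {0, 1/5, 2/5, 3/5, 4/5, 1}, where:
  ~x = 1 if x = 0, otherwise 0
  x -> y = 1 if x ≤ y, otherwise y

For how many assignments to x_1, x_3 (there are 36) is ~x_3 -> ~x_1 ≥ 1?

value 1: 31 assignments (counts)
value 0: 5 assignments
So 31 of the 36 assignments meet the threshold.

31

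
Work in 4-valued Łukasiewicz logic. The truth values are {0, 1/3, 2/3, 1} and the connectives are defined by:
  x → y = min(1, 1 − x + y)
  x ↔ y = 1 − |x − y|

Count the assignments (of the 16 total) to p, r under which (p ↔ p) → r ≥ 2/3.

p = 0, r = 0 ↦ 0  <
p = 0, r = 1/3 ↦ 1/3  <
p = 0, r = 2/3 ↦ 2/3  ≥
p = 0, r = 1 ↦ 1  ≥
p = 1/3, r = 0 ↦ 0  <
p = 1/3, r = 1/3 ↦ 1/3  <
p = 1/3, r = 2/3 ↦ 2/3  ≥
p = 1/3, r = 1 ↦ 1  ≥
p = 2/3, r = 0 ↦ 0  <
p = 2/3, r = 1/3 ↦ 1/3  <
p = 2/3, r = 2/3 ↦ 2/3  ≥
p = 2/3, r = 1 ↦ 1  ≥
p = 1, r = 0 ↦ 0  <
p = 1, r = 1/3 ↦ 1/3  <
p = 1, r = 2/3 ↦ 2/3  ≥
p = 1, r = 1 ↦ 1  ≥
So 8 of the 16 assignments meet the threshold.

8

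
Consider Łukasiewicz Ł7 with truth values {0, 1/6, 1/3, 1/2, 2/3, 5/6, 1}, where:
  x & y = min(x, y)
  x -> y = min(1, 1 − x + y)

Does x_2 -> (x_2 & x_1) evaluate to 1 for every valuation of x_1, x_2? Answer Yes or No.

No

Counterexample: take x_1 = 0, x_2 = 1/6.
x_2 & x_1 = 1/6 & 0 = 0
x_2 -> (x_2 & x_1) = 1/6 -> 0 = 5/6
This gives 5/6 ≠ 1.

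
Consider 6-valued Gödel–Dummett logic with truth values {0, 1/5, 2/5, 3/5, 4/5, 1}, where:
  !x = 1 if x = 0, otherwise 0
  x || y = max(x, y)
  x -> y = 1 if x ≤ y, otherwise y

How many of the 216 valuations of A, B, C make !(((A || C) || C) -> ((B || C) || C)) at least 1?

value 1: 5 assignments (counts)
value 0: 211 assignments
So 5 of the 216 assignments meet the threshold.

5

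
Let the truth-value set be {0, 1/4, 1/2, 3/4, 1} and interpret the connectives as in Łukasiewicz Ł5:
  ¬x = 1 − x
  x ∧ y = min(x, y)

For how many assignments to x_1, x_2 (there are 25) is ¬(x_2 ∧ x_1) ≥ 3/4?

value 1: 9 assignments (counts)
value 3/4: 7 assignments (counts)
value 1/2: 5 assignments
value 1/4: 3 assignments
value 0: 1 assignment
So 16 of the 25 assignments meet the threshold.

16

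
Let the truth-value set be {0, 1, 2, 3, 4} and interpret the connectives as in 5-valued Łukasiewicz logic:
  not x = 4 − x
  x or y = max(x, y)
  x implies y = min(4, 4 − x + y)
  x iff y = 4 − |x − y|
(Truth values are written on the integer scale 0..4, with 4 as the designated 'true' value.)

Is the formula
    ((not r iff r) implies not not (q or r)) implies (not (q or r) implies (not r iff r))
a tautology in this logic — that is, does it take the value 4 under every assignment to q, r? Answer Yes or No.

Counterexample: take q = 0, r = 0.
not r = not 0 = 4
not r iff r = 4 iff 0 = 0
q or r = 0 or 0 = 0
not (q or r) = not 0 = 4
not not (q or r) = not 4 = 0
(not r iff r) implies not not (q or r) = 0 implies 0 = 4
q or r = 0 or 0 = 0
not (q or r) = not 0 = 4
not r = not 0 = 4
not r iff r = 4 iff 0 = 0
not (q or r) implies (not r iff r) = 4 implies 0 = 0
((not r iff r) implies not not (q or r)) implies (not (q or r) implies (not r iff r)) = 4 implies 0 = 0
This gives 0 ≠ 4.

No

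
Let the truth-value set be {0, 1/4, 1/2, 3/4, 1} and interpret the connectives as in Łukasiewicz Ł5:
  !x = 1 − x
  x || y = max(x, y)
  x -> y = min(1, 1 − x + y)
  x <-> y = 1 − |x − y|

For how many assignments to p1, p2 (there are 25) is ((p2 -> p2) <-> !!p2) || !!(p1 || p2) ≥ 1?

value 1: 9 assignments (counts)
value 3/4: 7 assignments
value 1/2: 5 assignments
value 1/4: 3 assignments
value 0: 1 assignment
So 9 of the 25 assignments meet the threshold.

9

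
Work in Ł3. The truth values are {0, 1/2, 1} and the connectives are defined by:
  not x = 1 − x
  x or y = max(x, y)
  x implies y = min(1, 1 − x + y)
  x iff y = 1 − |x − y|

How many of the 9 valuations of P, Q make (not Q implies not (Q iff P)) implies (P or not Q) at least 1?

6

P = 0, Q = 0 ↦ 1  ≥
P = 0, Q = 1/2 ↦ 1/2  <
P = 0, Q = 1 ↦ 0  <
P = 1/2, Q = 0 ↦ 1  ≥
P = 1/2, Q = 1/2 ↦ 1  ≥
P = 1/2, Q = 1 ↦ 1/2  <
P = 1, Q = 0 ↦ 1  ≥
P = 1, Q = 1/2 ↦ 1  ≥
P = 1, Q = 1 ↦ 1  ≥
So 6 of the 9 assignments meet the threshold.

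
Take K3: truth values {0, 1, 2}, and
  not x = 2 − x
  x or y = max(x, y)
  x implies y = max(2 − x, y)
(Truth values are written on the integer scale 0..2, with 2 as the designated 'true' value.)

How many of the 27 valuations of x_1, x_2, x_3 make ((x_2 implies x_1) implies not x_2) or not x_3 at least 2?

17

value 2: 17 assignments (counts)
value 1: 9 assignments
value 0: 1 assignment
So 17 of the 27 assignments meet the threshold.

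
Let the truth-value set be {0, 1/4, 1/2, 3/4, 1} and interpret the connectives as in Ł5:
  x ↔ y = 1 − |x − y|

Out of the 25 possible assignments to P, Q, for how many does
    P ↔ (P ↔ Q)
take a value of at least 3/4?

14

value 1: 7 assignments (counts)
value 3/4: 7 assignments (counts)
value 1/2: 6 assignments
value 1/4: 3 assignments
value 0: 2 assignments
So 14 of the 25 assignments meet the threshold.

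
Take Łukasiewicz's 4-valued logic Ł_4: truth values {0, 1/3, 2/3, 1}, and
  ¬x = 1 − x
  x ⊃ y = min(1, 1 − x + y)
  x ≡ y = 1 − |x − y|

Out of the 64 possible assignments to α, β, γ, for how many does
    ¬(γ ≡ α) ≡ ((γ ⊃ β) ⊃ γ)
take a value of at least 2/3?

value 1: 17 assignments (counts)
value 2/3: 22 assignments (counts)
value 1/3: 15 assignments
value 0: 10 assignments
So 39 of the 64 assignments meet the threshold.

39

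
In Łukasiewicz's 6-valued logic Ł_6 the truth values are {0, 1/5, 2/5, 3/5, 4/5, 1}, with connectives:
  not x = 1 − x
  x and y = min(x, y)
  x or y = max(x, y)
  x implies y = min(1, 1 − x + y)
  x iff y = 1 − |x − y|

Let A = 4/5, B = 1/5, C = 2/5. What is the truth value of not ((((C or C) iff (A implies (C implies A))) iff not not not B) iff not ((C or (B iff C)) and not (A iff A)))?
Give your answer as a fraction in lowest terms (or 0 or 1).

C or C = 2/5 or 2/5 = 2/5
C implies A = 2/5 implies 4/5 = 1
A implies (C implies A) = 4/5 implies 1 = 1
(C or C) iff (A implies (C implies A)) = 2/5 iff 1 = 2/5
not B = not 1/5 = 4/5
not not B = not 4/5 = 1/5
not not not B = not 1/5 = 4/5
((C or C) iff (A implies (C implies A))) iff not not not B = 2/5 iff 4/5 = 3/5
B iff C = 1/5 iff 2/5 = 4/5
C or (B iff C) = 2/5 or 4/5 = 4/5
A iff A = 4/5 iff 4/5 = 1
not (A iff A) = not 1 = 0
(C or (B iff C)) and not (A iff A) = 4/5 and 0 = 0
not ((C or (B iff C)) and not (A iff A)) = not 0 = 1
(((C or C) iff (A implies (C implies A))) iff not not not B) iff not ((C or (B iff C)) and not (A iff A)) = 3/5 iff 1 = 3/5
not ((((C or C) iff (A implies (C implies A))) iff not not not B) iff not ((C or (B iff C)) and not (A iff A))) = not 3/5 = 2/5

2/5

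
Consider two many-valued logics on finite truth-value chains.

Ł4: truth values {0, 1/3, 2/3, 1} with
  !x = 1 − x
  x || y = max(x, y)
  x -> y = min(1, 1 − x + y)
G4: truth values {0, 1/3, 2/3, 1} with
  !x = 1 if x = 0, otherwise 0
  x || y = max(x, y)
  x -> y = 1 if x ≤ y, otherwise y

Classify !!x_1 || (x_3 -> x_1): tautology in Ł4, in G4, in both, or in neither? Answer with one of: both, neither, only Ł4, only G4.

In Ł4: at x_1 = 0, x_3 = 1/3 the value is 2/3 — not a tautology.
In G4: at x_1 = 0, x_3 = 1/3 the value is 0 — not a tautology.

neither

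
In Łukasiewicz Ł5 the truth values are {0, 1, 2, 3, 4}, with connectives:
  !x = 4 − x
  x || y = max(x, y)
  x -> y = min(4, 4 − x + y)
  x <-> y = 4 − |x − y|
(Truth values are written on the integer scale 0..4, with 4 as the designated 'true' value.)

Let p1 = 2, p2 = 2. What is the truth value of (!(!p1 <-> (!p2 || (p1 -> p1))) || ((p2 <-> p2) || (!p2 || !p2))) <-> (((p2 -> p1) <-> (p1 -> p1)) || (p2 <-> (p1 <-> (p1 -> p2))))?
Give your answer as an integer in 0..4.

4

!p1 = !2 = 2
!p2 = !2 = 2
p1 -> p1 = 2 -> 2 = 4
!p2 || (p1 -> p1) = 2 || 4 = 4
!p1 <-> (!p2 || (p1 -> p1)) = 2 <-> 4 = 2
!(!p1 <-> (!p2 || (p1 -> p1))) = !2 = 2
p2 <-> p2 = 2 <-> 2 = 4
!p2 = !2 = 2
!p2 = !2 = 2
!p2 || !p2 = 2 || 2 = 2
(p2 <-> p2) || (!p2 || !p2) = 4 || 2 = 4
!(!p1 <-> (!p2 || (p1 -> p1))) || ((p2 <-> p2) || (!p2 || !p2)) = 2 || 4 = 4
p2 -> p1 = 2 -> 2 = 4
p1 -> p1 = 2 -> 2 = 4
(p2 -> p1) <-> (p1 -> p1) = 4 <-> 4 = 4
p1 -> p2 = 2 -> 2 = 4
p1 <-> (p1 -> p2) = 2 <-> 4 = 2
p2 <-> (p1 <-> (p1 -> p2)) = 2 <-> 2 = 4
((p2 -> p1) <-> (p1 -> p1)) || (p2 <-> (p1 <-> (p1 -> p2))) = 4 || 4 = 4
(!(!p1 <-> (!p2 || (p1 -> p1))) || ((p2 <-> p2) || (!p2 || !p2))) <-> (((p2 -> p1) <-> (p1 -> p1)) || (p2 <-> (p1 <-> (p1 -> p2)))) = 4 <-> 4 = 4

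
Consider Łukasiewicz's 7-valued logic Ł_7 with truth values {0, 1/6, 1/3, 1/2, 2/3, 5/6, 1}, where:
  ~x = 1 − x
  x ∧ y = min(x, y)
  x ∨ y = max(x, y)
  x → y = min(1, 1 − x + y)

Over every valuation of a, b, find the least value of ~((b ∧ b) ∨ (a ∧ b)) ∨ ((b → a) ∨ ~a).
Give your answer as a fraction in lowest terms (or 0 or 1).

Take a = 1/2, b = 1:
b ∧ b = 1 ∧ 1 = 1
a ∧ b = 1/2 ∧ 1 = 1/2
(b ∧ b) ∨ (a ∧ b) = 1 ∨ 1/2 = 1
~((b ∧ b) ∨ (a ∧ b)) = ~1 = 0
b → a = 1 → 1/2 = 1/2
~a = ~1/2 = 1/2
(b → a) ∨ ~a = 1/2 ∨ 1/2 = 1/2
~((b ∧ b) ∨ (a ∧ b)) ∨ ((b → a) ∨ ~a) = 0 ∨ 1/2 = 1/2
No assignment yields a value below 1/2, so this is the minimum.

1/2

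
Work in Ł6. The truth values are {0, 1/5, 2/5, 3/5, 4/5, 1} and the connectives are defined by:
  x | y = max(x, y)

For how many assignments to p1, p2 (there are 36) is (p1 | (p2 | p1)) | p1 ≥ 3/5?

27

value 1: 11 assignments (counts)
value 4/5: 9 assignments (counts)
value 3/5: 7 assignments (counts)
value 2/5: 5 assignments
value 1/5: 3 assignments
value 0: 1 assignment
So 27 of the 36 assignments meet the threshold.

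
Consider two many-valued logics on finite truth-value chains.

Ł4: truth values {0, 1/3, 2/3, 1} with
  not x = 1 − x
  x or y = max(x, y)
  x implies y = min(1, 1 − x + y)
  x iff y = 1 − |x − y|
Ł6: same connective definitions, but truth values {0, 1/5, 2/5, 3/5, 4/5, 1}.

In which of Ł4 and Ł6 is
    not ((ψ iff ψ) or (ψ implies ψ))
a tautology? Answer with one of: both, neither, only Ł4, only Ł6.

In Ł4: at ψ = 0 the value is 0 — not a tautology.
In Ł6: at ψ = 0 the value is 0 — not a tautology.

neither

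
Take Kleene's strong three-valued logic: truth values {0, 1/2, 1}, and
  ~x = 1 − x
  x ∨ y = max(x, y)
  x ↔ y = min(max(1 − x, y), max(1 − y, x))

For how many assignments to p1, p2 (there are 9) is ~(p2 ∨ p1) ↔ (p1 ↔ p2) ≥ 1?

3

p1 = 0, p2 = 0 ↦ 1  ≥
p1 = 0, p2 = 1/2 ↦ 1/2  <
p1 = 0, p2 = 1 ↦ 1  ≥
p1 = 1/2, p2 = 0 ↦ 1/2  <
p1 = 1/2, p2 = 1/2 ↦ 1/2  <
p1 = 1/2, p2 = 1 ↦ 1/2  <
p1 = 1, p2 = 0 ↦ 1  ≥
p1 = 1, p2 = 1/2 ↦ 1/2  <
p1 = 1, p2 = 1 ↦ 0  <
So 3 of the 9 assignments meet the threshold.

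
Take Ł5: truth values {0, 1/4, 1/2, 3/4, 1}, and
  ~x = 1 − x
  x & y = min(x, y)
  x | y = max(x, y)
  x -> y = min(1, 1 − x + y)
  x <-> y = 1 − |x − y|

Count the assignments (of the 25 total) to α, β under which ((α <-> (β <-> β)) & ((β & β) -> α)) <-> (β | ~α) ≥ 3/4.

value 1: 5 assignments (counts)
value 3/4: 4 assignments (counts)
value 1/2: 8 assignments
value 1/4: 2 assignments
value 0: 6 assignments
So 9 of the 25 assignments meet the threshold.

9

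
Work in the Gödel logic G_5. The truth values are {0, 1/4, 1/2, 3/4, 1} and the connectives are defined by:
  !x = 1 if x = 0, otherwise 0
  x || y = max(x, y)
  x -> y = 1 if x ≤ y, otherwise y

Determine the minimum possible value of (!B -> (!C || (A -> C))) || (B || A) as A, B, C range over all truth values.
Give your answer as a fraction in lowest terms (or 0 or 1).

Take A = 1/2, B = 0, C = 1/4:
!B = !0 = 1
!C = !1/4 = 0
A -> C = 1/2 -> 1/4 = 1/4
!C || (A -> C) = 0 || 1/4 = 1/4
!B -> (!C || (A -> C)) = 1 -> 1/4 = 1/4
B || A = 0 || 1/2 = 1/2
(!B -> (!C || (A -> C))) || (B || A) = 1/4 || 1/2 = 1/2
No assignment yields a value below 1/2, so this is the minimum.

1/2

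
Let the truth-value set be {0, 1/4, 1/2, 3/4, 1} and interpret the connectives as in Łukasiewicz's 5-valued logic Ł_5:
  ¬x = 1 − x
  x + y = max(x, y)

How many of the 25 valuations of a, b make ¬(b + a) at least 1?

1

value 1: 1 assignment (counts)
value 3/4: 3 assignments
value 1/2: 5 assignments
value 1/4: 7 assignments
value 0: 9 assignments
So 1 of the 25 assignments meets the threshold.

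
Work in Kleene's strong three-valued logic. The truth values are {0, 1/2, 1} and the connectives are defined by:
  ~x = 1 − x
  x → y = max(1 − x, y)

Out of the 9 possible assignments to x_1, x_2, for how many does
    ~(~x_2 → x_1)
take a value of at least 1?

1

x_1 = 0, x_2 = 0 ↦ 1  ≥
x_1 = 0, x_2 = 1/2 ↦ 1/2  <
x_1 = 0, x_2 = 1 ↦ 0  <
x_1 = 1/2, x_2 = 0 ↦ 1/2  <
x_1 = 1/2, x_2 = 1/2 ↦ 1/2  <
x_1 = 1/2, x_2 = 1 ↦ 0  <
x_1 = 1, x_2 = 0 ↦ 0  <
x_1 = 1, x_2 = 1/2 ↦ 0  <
x_1 = 1, x_2 = 1 ↦ 0  <
So 1 of the 9 assignments meets the threshold.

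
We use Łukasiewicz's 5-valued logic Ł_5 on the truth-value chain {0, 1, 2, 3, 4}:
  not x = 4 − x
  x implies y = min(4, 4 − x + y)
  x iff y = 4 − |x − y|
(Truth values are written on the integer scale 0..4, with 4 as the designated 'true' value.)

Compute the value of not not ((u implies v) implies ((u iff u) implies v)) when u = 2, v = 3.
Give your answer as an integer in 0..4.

u implies v = 2 implies 3 = 4
u iff u = 2 iff 2 = 4
(u iff u) implies v = 4 implies 3 = 3
(u implies v) implies ((u iff u) implies v) = 4 implies 3 = 3
not ((u implies v) implies ((u iff u) implies v)) = not 3 = 1
not not ((u implies v) implies ((u iff u) implies v)) = not 1 = 3

3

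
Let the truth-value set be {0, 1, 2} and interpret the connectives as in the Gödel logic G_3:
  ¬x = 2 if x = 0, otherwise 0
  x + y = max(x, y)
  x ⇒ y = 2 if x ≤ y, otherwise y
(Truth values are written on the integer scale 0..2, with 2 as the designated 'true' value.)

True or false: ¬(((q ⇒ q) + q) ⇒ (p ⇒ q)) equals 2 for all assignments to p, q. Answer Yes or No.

Counterexample: take p = 0, q = 0.
q ⇒ q = 0 ⇒ 0 = 2
(q ⇒ q) + q = 2 + 0 = 2
p ⇒ q = 0 ⇒ 0 = 2
((q ⇒ q) + q) ⇒ (p ⇒ q) = 2 ⇒ 2 = 2
¬(((q ⇒ q) + q) ⇒ (p ⇒ q)) = ¬2 = 0
This gives 0 ≠ 2.

No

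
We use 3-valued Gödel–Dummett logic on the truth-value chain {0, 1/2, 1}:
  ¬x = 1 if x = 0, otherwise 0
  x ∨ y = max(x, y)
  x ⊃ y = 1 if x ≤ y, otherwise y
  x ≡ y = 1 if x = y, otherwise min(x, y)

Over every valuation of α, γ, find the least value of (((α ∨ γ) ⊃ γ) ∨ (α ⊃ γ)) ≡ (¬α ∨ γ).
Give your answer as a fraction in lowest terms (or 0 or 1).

Take α = 1/2, γ = 1/2:
α ∨ γ = 1/2 ∨ 1/2 = 1/2
(α ∨ γ) ⊃ γ = 1/2 ⊃ 1/2 = 1
α ⊃ γ = 1/2 ⊃ 1/2 = 1
((α ∨ γ) ⊃ γ) ∨ (α ⊃ γ) = 1 ∨ 1 = 1
¬α = ¬1/2 = 0
¬α ∨ γ = 0 ∨ 1/2 = 1/2
(((α ∨ γ) ⊃ γ) ∨ (α ⊃ γ)) ≡ (¬α ∨ γ) = 1 ≡ 1/2 = 1/2
No assignment yields a value below 1/2, so this is the minimum.

1/2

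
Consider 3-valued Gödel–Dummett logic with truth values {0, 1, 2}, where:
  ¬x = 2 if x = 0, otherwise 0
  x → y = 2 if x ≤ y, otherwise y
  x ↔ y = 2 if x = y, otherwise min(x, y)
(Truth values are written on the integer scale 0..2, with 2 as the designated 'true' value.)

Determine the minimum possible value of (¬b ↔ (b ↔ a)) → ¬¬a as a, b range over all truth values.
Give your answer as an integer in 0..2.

Take a = 0, b = 0:
¬b = ¬0 = 2
b ↔ a = 0 ↔ 0 = 2
¬b ↔ (b ↔ a) = 2 ↔ 2 = 2
¬a = ¬0 = 2
¬¬a = ¬2 = 0
(¬b ↔ (b ↔ a)) → ¬¬a = 2 → 0 = 0
No assignment yields a value below 0, so this is the minimum.

0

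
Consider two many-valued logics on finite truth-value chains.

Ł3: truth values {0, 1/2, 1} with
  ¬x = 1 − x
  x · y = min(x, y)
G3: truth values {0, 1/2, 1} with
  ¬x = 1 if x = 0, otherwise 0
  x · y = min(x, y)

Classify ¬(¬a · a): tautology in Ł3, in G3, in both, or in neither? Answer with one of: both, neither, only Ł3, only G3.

In Ł3: at a = 1/2 the value is 1/2 — not a tautology.
In G3: every assignment gives 1 — tautology.

only G3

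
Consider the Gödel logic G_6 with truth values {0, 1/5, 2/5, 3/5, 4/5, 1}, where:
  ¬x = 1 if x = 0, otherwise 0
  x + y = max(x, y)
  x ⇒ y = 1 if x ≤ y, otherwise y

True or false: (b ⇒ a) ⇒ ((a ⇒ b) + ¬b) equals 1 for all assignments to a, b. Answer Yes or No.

Counterexample: take a = 2/5, b = 1/5.
b ⇒ a = 1/5 ⇒ 2/5 = 1
a ⇒ b = 2/5 ⇒ 1/5 = 1/5
¬b = ¬1/5 = 0
(a ⇒ b) + ¬b = 1/5 + 0 = 1/5
(b ⇒ a) ⇒ ((a ⇒ b) + ¬b) = 1 ⇒ 1/5 = 1/5
This gives 1/5 ≠ 1.

No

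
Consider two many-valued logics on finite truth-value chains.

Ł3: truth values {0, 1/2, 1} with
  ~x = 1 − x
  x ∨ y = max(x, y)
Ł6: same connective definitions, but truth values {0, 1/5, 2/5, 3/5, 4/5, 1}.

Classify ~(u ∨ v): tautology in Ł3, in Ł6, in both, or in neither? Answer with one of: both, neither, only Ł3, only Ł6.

neither

In Ł3: at u = 0, v = 1/2 the value is 1/2 — not a tautology.
In Ł6: at u = 0, v = 1/5 the value is 4/5 — not a tautology.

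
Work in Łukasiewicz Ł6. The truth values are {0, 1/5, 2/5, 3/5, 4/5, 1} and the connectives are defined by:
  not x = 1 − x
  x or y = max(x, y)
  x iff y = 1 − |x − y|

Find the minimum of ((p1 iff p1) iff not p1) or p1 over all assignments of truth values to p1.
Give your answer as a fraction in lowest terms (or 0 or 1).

3/5

Take p1 = 2/5:
p1 iff p1 = 2/5 iff 2/5 = 1
not p1 = not 2/5 = 3/5
(p1 iff p1) iff not p1 = 1 iff 3/5 = 3/5
((p1 iff p1) iff not p1) or p1 = 3/5 or 2/5 = 3/5
No assignment yields a value below 3/5, so this is the minimum.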